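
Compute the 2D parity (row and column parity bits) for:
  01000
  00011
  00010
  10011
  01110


Row parities: 10111
Column parities: 10100

Row P: 10111, Col P: 10100, Corner: 0


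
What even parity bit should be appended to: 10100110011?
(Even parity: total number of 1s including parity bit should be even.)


Number of 1s in data: 6
Parity bit: 0

0


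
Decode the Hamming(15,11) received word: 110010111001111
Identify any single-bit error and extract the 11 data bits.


Syndrome = 0: no error detected

Data: 01011001111 (no errors)


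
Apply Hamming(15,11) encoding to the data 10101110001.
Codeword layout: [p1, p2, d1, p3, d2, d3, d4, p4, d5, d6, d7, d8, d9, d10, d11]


Parity bits: p1=0, p2=1, p3=0, p4=0

011001001110001


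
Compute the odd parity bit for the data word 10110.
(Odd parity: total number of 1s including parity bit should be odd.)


Number of 1s in data: 3
Parity bit: 0

0


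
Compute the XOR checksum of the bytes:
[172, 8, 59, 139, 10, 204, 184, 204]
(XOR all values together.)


XOR chain: 172 ^ 8 ^ 59 ^ 139 ^ 10 ^ 204 ^ 184 ^ 204 = 166

166


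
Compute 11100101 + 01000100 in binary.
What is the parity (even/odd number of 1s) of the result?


11100101 = 229
01000100 = 68
Sum = 297 = 100101001
1s count = 4

even parity (4 ones in 100101001)


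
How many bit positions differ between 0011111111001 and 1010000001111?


XOR: 1001111110110
Count of 1s: 9

9


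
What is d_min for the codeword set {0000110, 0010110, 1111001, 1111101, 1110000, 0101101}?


Comparing all pairs, minimum distance: 1
Can detect 0 errors, correct 0 errors

1


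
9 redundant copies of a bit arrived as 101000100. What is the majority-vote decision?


Ones: 3 out of 9
Threshold: 5

0 (3/9 voted 1)


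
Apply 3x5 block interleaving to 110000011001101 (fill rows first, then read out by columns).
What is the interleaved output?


Matrix:
  11000
  00110
  01101
Read columns: 100101011010001

100101011010001


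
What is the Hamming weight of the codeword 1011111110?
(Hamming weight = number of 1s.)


Counting 1s in 1011111110

8


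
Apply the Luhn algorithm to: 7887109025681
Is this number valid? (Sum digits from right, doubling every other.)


Luhn sum = 54
54 mod 10 = 4

Invalid (Luhn sum mod 10 = 4)


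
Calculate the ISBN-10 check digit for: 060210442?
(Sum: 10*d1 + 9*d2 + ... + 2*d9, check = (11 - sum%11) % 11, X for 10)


Weighted sum: 106
106 mod 11 = 7

Check digit: 4


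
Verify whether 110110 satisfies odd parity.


Number of 1s: 4

No, parity error (4 ones)


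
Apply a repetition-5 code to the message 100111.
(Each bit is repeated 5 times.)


Each bit -> 5 copies

111110000000000111111111111111


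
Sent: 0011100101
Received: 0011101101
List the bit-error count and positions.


XOR: 0000001000

1 error(s) at position(s): 6


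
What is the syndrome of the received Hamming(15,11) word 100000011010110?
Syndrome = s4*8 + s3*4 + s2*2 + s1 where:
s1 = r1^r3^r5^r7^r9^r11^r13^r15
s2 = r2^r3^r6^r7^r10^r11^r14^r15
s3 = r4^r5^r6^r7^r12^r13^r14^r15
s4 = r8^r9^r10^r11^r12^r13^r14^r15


s1=0, s2=0, s3=0, s4=1

Syndrome = 8 (error at position 8)


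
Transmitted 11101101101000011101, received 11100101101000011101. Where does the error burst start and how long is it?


XOR: 00001000000000000000

Burst at position 4, length 1


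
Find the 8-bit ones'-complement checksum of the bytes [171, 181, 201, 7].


Sum = 560 mod 256 = 48
Complement = 207

207


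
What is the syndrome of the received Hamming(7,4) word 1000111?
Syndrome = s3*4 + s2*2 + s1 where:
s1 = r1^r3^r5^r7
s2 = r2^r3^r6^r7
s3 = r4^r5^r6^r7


s1=1, s2=0, s3=1

Syndrome = 5 (error at position 5)


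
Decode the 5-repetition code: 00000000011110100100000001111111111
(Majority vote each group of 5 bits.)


Groups: 00000, 00001, 11101, 00100, 00000, 11111, 11111
Majority votes: 0010011

0010011


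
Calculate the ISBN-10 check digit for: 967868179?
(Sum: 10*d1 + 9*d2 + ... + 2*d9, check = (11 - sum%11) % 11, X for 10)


Weighted sum: 375
375 mod 11 = 1

Check digit: X


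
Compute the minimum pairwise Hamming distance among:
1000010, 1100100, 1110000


Comparing all pairs, minimum distance: 2
Can detect 1 errors, correct 0 errors

2


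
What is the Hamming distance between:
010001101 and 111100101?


XOR: 101101000
Count of 1s: 4

4


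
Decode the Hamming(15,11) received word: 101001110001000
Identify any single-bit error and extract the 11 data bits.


Syndrome = 7: error at position 7

Data: 10100001000 (corrected bit 7)


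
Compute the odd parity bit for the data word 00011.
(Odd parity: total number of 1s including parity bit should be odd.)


Number of 1s in data: 2
Parity bit: 1

1


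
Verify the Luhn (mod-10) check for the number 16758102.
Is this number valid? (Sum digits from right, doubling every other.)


Luhn sum = 28
28 mod 10 = 8

Invalid (Luhn sum mod 10 = 8)


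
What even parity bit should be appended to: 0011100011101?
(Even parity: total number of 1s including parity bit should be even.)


Number of 1s in data: 7
Parity bit: 1

1


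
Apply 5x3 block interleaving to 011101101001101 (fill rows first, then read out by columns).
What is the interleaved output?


Matrix:
  011
  101
  101
  001
  101
Read columns: 011011000011111

011011000011111


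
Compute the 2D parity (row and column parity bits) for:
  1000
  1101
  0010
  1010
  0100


Row parities: 11101
Column parities: 1001

Row P: 11101, Col P: 1001, Corner: 0


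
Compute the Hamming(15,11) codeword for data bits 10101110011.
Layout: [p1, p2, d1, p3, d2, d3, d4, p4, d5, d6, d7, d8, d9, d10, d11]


Parity bits: p1=0, p2=0, p3=1, p4=1

001101011110011


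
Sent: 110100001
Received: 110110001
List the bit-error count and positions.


XOR: 000010000

1 error(s) at position(s): 4


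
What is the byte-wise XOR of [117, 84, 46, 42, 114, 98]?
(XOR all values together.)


XOR chain: 117 ^ 84 ^ 46 ^ 42 ^ 114 ^ 98 = 53

53


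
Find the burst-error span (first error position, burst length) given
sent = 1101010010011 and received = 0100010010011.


XOR: 1001000000000

Burst at position 0, length 4


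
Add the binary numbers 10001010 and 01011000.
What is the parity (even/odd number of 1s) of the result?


10001010 = 138
01011000 = 88
Sum = 226 = 11100010
1s count = 4

even parity (4 ones in 11100010)


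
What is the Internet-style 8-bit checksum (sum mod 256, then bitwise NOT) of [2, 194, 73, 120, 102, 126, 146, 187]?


Sum = 950 mod 256 = 182
Complement = 73

73


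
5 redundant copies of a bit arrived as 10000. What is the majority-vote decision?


Ones: 1 out of 5
Threshold: 3

0 (1/5 voted 1)


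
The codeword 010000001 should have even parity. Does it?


Number of 1s: 2

Yes, parity is correct (2 ones)


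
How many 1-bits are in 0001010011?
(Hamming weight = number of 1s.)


Counting 1s in 0001010011

4


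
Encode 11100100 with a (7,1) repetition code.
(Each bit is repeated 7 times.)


Each bit -> 7 copies

11111111111111111111100000000000000111111100000000000000


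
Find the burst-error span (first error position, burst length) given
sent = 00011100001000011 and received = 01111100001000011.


XOR: 01100000000000000

Burst at position 1, length 2


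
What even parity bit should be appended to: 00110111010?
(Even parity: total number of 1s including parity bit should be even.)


Number of 1s in data: 6
Parity bit: 0

0


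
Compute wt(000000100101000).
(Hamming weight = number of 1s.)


Counting 1s in 000000100101000

3


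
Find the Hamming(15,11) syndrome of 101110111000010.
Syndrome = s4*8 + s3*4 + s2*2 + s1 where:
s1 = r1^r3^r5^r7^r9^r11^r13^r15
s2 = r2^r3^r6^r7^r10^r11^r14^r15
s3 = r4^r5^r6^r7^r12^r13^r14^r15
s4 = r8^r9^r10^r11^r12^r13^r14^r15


s1=1, s2=1, s3=0, s4=1

Syndrome = 11 (error at position 11)


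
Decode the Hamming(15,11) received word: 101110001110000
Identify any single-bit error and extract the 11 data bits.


Syndrome = 11: error at position 11

Data: 11001100000 (corrected bit 11)


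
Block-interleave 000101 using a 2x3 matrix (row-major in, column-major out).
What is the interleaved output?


Matrix:
  000
  101
Read columns: 010001

010001


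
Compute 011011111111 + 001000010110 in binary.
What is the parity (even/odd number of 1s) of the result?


011011111111 = 1791
001000010110 = 534
Sum = 2325 = 100100010101
1s count = 5

odd parity (5 ones in 100100010101)


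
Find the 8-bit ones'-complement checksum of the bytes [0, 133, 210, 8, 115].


Sum = 466 mod 256 = 210
Complement = 45

45


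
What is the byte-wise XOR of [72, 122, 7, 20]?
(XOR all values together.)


XOR chain: 72 ^ 122 ^ 7 ^ 20 = 33

33


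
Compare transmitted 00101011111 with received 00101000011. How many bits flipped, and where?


XOR: 00000011100

3 error(s) at position(s): 6, 7, 8


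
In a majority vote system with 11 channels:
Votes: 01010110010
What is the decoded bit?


Ones: 5 out of 11
Threshold: 6

0 (5/11 voted 1)


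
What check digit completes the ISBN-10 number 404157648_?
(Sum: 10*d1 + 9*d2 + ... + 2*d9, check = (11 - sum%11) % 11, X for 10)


Weighted sum: 196
196 mod 11 = 9

Check digit: 2


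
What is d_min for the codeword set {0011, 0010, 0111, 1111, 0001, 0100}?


Comparing all pairs, minimum distance: 1
Can detect 0 errors, correct 0 errors

1


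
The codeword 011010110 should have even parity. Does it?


Number of 1s: 5

No, parity error (5 ones)


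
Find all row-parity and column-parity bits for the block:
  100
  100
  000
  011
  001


Row parities: 11001
Column parities: 010

Row P: 11001, Col P: 010, Corner: 1


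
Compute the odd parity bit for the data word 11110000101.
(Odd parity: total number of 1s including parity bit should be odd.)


Number of 1s in data: 6
Parity bit: 1

1


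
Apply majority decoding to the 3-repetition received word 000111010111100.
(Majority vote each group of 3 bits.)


Groups: 000, 111, 010, 111, 100
Majority votes: 01010

01010


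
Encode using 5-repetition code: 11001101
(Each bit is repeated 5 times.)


Each bit -> 5 copies

1111111111000000000011111111110000011111


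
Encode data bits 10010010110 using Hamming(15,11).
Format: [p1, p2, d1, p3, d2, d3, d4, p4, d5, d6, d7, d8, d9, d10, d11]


Parity bits: p1=0, p2=0, p3=1, p4=1

001100110010110


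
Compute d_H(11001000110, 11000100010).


XOR: 00001100100
Count of 1s: 3

3


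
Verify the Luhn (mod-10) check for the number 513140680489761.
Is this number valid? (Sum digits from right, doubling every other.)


Luhn sum = 65
65 mod 10 = 5

Invalid (Luhn sum mod 10 = 5)


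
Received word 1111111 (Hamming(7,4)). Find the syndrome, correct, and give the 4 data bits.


Syndrome = 0: no error detected

Data: 1111 (no errors)


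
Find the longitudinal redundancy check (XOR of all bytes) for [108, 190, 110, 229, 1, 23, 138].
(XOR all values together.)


XOR chain: 108 ^ 190 ^ 110 ^ 229 ^ 1 ^ 23 ^ 138 = 197

197


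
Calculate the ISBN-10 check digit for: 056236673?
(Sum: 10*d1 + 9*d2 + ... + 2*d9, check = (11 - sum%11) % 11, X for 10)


Weighted sum: 206
206 mod 11 = 8

Check digit: 3


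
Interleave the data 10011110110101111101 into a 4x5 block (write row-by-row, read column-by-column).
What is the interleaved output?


Matrix:
  10011
  11011
  01011
  11101
Read columns: 11010111000111101111

11010111000111101111


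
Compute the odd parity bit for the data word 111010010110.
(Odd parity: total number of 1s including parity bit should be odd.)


Number of 1s in data: 7
Parity bit: 0

0


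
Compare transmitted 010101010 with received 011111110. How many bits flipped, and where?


XOR: 001010100

3 error(s) at position(s): 2, 4, 6


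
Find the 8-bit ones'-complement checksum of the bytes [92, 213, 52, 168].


Sum = 525 mod 256 = 13
Complement = 242

242


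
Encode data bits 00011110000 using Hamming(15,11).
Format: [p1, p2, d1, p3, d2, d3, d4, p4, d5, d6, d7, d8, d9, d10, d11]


Parity bits: p1=1, p2=1, p3=1, p4=1

110100111110000


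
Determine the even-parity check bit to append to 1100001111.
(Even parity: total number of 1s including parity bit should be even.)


Number of 1s in data: 6
Parity bit: 0

0


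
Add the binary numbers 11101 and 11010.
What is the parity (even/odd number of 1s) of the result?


11101 = 29
11010 = 26
Sum = 55 = 110111
1s count = 5

odd parity (5 ones in 110111)


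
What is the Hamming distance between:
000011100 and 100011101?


XOR: 100000001
Count of 1s: 2

2


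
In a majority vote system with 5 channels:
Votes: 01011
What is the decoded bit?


Ones: 3 out of 5
Threshold: 3

1 (3/5 voted 1)


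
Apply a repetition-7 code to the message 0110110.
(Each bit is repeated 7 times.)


Each bit -> 7 copies

0000000111111111111110000000111111111111110000000


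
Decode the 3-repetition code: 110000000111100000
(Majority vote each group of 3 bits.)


Groups: 110, 000, 000, 111, 100, 000
Majority votes: 100100

100100


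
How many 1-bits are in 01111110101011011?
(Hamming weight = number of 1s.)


Counting 1s in 01111110101011011

12


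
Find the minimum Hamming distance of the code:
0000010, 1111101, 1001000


Comparing all pairs, minimum distance: 3
Can detect 2 errors, correct 1 errors

3


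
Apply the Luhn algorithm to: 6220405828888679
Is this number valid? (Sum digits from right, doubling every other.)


Luhn sum = 80
80 mod 10 = 0

Valid (Luhn sum mod 10 = 0)


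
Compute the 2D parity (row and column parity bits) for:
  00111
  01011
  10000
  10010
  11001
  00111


Row parities: 111011
Column parities: 10000

Row P: 111011, Col P: 10000, Corner: 1


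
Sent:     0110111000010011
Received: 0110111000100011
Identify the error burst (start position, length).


XOR: 0000000000110000

Burst at position 10, length 2


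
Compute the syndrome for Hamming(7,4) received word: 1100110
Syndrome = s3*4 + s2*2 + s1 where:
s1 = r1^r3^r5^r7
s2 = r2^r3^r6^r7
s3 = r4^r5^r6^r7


s1=0, s2=0, s3=0

Syndrome = 0 (no error)


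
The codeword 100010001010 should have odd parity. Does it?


Number of 1s: 4

No, parity error (4 ones)


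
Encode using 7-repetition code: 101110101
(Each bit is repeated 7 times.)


Each bit -> 7 copies

111111100000001111111111111111111110000000111111100000001111111


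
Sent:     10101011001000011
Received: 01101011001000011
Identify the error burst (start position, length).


XOR: 11000000000000000

Burst at position 0, length 2


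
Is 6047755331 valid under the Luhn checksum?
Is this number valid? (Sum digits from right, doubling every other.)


Luhn sum = 39
39 mod 10 = 9

Invalid (Luhn sum mod 10 = 9)


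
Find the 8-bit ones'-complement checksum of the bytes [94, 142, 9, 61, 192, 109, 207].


Sum = 814 mod 256 = 46
Complement = 209

209


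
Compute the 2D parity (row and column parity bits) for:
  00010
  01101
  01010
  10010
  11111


Row parities: 11001
Column parities: 01000

Row P: 11001, Col P: 01000, Corner: 1


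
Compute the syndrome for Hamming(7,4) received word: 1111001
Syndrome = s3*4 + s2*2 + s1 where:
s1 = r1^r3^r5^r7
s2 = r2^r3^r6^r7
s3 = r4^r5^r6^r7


s1=1, s2=1, s3=0

Syndrome = 3 (error at position 3)


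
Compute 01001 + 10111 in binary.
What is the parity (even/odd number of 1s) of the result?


01001 = 9
10111 = 23
Sum = 32 = 100000
1s count = 1

odd parity (1 ones in 100000)


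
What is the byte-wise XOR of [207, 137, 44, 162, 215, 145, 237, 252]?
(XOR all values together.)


XOR chain: 207 ^ 137 ^ 44 ^ 162 ^ 215 ^ 145 ^ 237 ^ 252 = 159

159


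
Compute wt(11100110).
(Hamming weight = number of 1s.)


Counting 1s in 11100110

5


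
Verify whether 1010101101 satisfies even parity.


Number of 1s: 6

Yes, parity is correct (6 ones)


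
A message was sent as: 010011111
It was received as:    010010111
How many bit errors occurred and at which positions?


XOR: 000001000

1 error(s) at position(s): 5


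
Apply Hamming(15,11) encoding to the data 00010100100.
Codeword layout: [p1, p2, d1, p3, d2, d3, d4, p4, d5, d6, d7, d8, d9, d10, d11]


Parity bits: p1=0, p2=0, p3=0, p4=0

000000100100100


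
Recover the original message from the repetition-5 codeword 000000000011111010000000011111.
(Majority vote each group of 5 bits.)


Groups: 00000, 00000, 11111, 01000, 00000, 11111
Majority votes: 001001

001001


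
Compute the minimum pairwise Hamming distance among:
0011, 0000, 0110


Comparing all pairs, minimum distance: 2
Can detect 1 errors, correct 0 errors

2


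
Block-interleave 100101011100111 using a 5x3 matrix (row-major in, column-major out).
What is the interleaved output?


Matrix:
  100
  101
  011
  100
  111
Read columns: 110110010101101

110110010101101


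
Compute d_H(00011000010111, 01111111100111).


XOR: 01100111110000
Count of 1s: 7

7


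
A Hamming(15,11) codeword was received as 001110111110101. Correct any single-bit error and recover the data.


Syndrome = 7: error at position 7

Data: 11001110101 (corrected bit 7)


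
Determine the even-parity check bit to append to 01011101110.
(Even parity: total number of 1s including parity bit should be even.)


Number of 1s in data: 7
Parity bit: 1

1


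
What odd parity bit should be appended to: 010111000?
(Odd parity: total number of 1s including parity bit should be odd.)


Number of 1s in data: 4
Parity bit: 1

1


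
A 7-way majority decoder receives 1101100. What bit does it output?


Ones: 4 out of 7
Threshold: 4

1 (4/7 voted 1)


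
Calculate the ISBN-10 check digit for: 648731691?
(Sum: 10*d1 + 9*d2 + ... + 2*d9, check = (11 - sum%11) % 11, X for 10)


Weighted sum: 285
285 mod 11 = 10

Check digit: 1


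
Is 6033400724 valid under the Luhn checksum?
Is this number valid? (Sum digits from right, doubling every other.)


Luhn sum = 35
35 mod 10 = 5

Invalid (Luhn sum mod 10 = 5)


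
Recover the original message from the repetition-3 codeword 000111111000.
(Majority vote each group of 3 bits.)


Groups: 000, 111, 111, 000
Majority votes: 0110

0110


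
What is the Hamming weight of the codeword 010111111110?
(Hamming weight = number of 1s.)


Counting 1s in 010111111110

9


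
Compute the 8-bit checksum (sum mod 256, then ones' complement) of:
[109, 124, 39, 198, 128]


Sum = 598 mod 256 = 86
Complement = 169

169


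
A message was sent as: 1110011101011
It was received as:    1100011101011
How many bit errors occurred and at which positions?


XOR: 0010000000000

1 error(s) at position(s): 2


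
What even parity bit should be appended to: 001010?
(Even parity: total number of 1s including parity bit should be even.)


Number of 1s in data: 2
Parity bit: 0

0


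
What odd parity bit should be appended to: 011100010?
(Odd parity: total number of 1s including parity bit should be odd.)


Number of 1s in data: 4
Parity bit: 1

1


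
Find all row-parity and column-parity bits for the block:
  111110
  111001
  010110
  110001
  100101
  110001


Row parities: 101111
Column parities: 110100

Row P: 101111, Col P: 110100, Corner: 1


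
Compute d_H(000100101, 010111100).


XOR: 010011001
Count of 1s: 4

4


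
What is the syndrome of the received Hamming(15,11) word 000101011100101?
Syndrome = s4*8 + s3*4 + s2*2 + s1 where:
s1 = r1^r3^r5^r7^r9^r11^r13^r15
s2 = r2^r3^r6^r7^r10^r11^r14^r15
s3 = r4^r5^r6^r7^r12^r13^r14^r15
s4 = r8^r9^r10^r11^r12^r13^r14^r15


s1=1, s2=1, s3=0, s4=1

Syndrome = 11 (error at position 11)


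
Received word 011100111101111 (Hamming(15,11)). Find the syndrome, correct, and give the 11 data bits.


Syndrome = 9: error at position 9

Data: 10010101111 (corrected bit 9)


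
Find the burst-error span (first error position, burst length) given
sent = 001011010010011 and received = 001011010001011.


XOR: 000000000011000

Burst at position 10, length 2


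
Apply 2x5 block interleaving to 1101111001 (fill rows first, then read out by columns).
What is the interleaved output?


Matrix:
  11011
  11001
Read columns: 1111001011

1111001011


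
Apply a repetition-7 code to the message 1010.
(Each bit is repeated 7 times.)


Each bit -> 7 copies

1111111000000011111110000000


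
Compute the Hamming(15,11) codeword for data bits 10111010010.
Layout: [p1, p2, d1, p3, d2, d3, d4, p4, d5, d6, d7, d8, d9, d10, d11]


Parity bits: p1=0, p2=1, p3=1, p4=1

011101111010010


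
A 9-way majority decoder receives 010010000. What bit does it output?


Ones: 2 out of 9
Threshold: 5

0 (2/9 voted 1)


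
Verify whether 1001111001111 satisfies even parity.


Number of 1s: 9

No, parity error (9 ones)


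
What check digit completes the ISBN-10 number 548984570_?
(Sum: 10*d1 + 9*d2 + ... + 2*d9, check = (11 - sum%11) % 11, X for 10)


Weighted sum: 322
322 mod 11 = 3

Check digit: 8


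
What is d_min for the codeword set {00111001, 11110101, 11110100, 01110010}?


Comparing all pairs, minimum distance: 1
Can detect 0 errors, correct 0 errors

1


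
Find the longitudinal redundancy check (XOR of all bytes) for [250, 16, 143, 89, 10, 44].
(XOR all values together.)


XOR chain: 250 ^ 16 ^ 143 ^ 89 ^ 10 ^ 44 = 26

26


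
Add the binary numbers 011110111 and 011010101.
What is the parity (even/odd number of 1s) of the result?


011110111 = 247
011010101 = 213
Sum = 460 = 111001100
1s count = 5

odd parity (5 ones in 111001100)


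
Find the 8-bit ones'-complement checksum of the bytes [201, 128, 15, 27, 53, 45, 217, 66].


Sum = 752 mod 256 = 240
Complement = 15

15


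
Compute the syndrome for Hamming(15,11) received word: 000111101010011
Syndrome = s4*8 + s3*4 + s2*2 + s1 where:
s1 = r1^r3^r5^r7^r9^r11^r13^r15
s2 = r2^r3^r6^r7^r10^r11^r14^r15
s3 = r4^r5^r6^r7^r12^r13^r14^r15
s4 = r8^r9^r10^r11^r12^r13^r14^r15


s1=1, s2=1, s3=0, s4=0

Syndrome = 3 (error at position 3)


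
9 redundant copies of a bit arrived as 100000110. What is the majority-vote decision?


Ones: 3 out of 9
Threshold: 5

0 (3/9 voted 1)


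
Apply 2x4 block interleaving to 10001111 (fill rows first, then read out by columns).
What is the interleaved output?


Matrix:
  1000
  1111
Read columns: 11010101

11010101


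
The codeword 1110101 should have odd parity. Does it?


Number of 1s: 5

Yes, parity is correct (5 ones)


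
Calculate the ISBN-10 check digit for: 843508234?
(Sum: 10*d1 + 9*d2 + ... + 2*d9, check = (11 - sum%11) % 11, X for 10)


Weighted sum: 240
240 mod 11 = 9

Check digit: 2


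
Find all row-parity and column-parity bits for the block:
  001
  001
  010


Row parities: 111
Column parities: 010

Row P: 111, Col P: 010, Corner: 1


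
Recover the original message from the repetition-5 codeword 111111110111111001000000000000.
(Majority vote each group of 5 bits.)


Groups: 11111, 11101, 11111, 00100, 00000, 00000
Majority votes: 111000

111000


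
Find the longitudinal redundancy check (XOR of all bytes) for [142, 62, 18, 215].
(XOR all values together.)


XOR chain: 142 ^ 62 ^ 18 ^ 215 = 117

117


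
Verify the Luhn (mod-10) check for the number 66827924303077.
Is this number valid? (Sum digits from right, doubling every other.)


Luhn sum = 64
64 mod 10 = 4

Invalid (Luhn sum mod 10 = 4)


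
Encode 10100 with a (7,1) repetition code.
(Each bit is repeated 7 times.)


Each bit -> 7 copies

11111110000000111111100000000000000


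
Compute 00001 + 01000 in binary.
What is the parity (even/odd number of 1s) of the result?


00001 = 1
01000 = 8
Sum = 9 = 1001
1s count = 2

even parity (2 ones in 1001)


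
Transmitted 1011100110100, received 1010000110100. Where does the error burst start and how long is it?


XOR: 0001100000000

Burst at position 3, length 2


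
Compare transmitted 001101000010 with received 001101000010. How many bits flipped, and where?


XOR: 000000000000

0 errors (received matches sent)


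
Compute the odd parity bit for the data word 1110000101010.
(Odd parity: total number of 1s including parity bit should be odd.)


Number of 1s in data: 6
Parity bit: 1

1


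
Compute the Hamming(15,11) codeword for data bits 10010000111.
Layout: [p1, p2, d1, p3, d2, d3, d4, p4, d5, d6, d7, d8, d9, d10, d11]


Parity bits: p1=0, p2=0, p3=0, p4=1

001000110000111


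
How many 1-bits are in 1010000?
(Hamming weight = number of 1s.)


Counting 1s in 1010000

2


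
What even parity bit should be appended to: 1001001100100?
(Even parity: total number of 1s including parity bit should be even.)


Number of 1s in data: 5
Parity bit: 1

1


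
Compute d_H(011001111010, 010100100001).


XOR: 001101011011
Count of 1s: 7

7


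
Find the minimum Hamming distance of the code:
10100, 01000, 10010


Comparing all pairs, minimum distance: 2
Can detect 1 errors, correct 0 errors

2


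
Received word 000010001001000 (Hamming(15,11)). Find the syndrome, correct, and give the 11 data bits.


Syndrome = 0: no error detected

Data: 01001001000 (no errors)


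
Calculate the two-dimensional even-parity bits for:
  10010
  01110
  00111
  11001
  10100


Row parities: 01110
Column parities: 10110

Row P: 01110, Col P: 10110, Corner: 1


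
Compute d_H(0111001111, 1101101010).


XOR: 1010100101
Count of 1s: 5

5


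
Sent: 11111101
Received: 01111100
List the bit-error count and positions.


XOR: 10000001

2 error(s) at position(s): 0, 7


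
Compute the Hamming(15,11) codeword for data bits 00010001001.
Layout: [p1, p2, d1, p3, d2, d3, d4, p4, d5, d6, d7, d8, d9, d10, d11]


Parity bits: p1=0, p2=0, p3=1, p4=0

000100100001001


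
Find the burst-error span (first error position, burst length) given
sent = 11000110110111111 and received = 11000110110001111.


XOR: 00000000000110000

Burst at position 11, length 2


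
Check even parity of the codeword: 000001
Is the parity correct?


Number of 1s: 1

No, parity error (1 ones)


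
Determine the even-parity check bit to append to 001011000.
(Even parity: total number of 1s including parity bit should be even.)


Number of 1s in data: 3
Parity bit: 1

1


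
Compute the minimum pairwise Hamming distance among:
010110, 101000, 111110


Comparing all pairs, minimum distance: 2
Can detect 1 errors, correct 0 errors

2


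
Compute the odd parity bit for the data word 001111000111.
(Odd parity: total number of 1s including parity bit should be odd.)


Number of 1s in data: 7
Parity bit: 0

0


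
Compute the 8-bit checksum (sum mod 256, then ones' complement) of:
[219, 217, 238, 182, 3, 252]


Sum = 1111 mod 256 = 87
Complement = 168

168


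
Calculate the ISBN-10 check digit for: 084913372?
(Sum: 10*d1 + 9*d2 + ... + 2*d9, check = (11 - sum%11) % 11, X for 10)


Weighted sum: 225
225 mod 11 = 5

Check digit: 6


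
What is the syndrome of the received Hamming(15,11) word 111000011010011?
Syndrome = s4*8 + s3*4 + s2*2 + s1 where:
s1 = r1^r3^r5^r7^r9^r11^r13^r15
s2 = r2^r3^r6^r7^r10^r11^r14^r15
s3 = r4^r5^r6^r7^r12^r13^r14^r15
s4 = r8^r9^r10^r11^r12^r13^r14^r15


s1=1, s2=1, s3=0, s4=1

Syndrome = 11 (error at position 11)


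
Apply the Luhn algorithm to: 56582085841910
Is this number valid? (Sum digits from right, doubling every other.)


Luhn sum = 56
56 mod 10 = 6

Invalid (Luhn sum mod 10 = 6)


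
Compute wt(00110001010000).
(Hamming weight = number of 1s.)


Counting 1s in 00110001010000

4


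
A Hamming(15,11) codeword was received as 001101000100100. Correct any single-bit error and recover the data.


Syndrome = 6: error at position 6

Data: 10000100100 (corrected bit 6)


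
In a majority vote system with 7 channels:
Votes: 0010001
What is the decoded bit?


Ones: 2 out of 7
Threshold: 4

0 (2/7 voted 1)


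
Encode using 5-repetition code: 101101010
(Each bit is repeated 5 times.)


Each bit -> 5 copies

111110000011111111110000011111000001111100000


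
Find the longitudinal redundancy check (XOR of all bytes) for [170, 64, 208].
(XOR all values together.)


XOR chain: 170 ^ 64 ^ 208 = 58

58


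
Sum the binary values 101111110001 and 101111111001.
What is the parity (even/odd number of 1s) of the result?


101111110001 = 3057
101111111001 = 3065
Sum = 6122 = 1011111101010
1s count = 9

odd parity (9 ones in 1011111101010)


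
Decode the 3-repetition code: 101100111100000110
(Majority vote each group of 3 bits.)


Groups: 101, 100, 111, 100, 000, 110
Majority votes: 101001

101001


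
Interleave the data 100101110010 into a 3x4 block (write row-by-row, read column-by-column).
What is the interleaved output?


Matrix:
  1001
  0111
  0010
Read columns: 100010011110

100010011110


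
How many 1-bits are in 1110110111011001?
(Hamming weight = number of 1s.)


Counting 1s in 1110110111011001

11


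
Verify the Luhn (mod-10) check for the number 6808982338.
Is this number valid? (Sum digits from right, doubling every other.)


Luhn sum = 57
57 mod 10 = 7

Invalid (Luhn sum mod 10 = 7)


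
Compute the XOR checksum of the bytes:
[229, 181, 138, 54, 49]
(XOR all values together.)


XOR chain: 229 ^ 181 ^ 138 ^ 54 ^ 49 = 221

221


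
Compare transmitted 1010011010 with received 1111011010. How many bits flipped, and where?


XOR: 0101000000

2 error(s) at position(s): 1, 3


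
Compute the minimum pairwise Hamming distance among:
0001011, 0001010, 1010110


Comparing all pairs, minimum distance: 1
Can detect 0 errors, correct 0 errors

1


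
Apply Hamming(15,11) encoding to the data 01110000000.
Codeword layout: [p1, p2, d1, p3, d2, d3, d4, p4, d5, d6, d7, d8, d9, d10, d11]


Parity bits: p1=0, p2=0, p3=1, p4=0

000111100000000


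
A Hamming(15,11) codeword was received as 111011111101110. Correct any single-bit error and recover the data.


Syndrome = 0: no error detected

Data: 11111101110 (no errors)


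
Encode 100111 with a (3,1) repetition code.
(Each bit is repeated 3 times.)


Each bit -> 3 copies

111000000111111111


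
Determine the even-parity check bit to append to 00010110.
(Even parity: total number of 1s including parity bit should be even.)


Number of 1s in data: 3
Parity bit: 1

1


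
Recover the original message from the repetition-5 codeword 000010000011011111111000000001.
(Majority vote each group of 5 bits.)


Groups: 00001, 00000, 11011, 11111, 10000, 00001
Majority votes: 001100

001100


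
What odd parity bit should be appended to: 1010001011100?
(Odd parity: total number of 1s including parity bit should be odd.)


Number of 1s in data: 6
Parity bit: 1

1


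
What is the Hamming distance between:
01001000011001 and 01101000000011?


XOR: 00100000011010
Count of 1s: 4

4


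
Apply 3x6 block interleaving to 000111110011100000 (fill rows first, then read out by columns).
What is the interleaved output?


Matrix:
  000111
  110011
  100000
Read columns: 011010000100110110

011010000100110110


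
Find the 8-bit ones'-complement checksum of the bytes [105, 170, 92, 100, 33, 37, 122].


Sum = 659 mod 256 = 147
Complement = 108

108


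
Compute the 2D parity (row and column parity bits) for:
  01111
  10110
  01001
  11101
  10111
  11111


Row parities: 010001
Column parities: 00101

Row P: 010001, Col P: 00101, Corner: 0


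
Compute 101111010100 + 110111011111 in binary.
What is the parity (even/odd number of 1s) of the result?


101111010100 = 3028
110111011111 = 3551
Sum = 6579 = 1100110110011
1s count = 8

even parity (8 ones in 1100110110011)


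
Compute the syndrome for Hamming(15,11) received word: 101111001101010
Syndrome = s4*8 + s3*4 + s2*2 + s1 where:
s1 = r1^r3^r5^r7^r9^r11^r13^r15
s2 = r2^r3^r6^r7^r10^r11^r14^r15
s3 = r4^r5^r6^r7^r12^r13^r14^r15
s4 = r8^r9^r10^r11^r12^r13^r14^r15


s1=0, s2=0, s3=1, s4=0

Syndrome = 4 (error at position 4)


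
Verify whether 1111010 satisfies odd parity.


Number of 1s: 5

Yes, parity is correct (5 ones)


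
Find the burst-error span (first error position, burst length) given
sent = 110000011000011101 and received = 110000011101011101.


XOR: 000000000101000000

Burst at position 9, length 3


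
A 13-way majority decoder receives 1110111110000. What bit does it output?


Ones: 8 out of 13
Threshold: 7

1 (8/13 voted 1)


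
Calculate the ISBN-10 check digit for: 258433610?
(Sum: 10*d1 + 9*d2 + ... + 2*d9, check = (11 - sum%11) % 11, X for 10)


Weighted sum: 217
217 mod 11 = 8

Check digit: 3


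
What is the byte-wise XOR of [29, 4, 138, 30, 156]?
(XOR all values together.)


XOR chain: 29 ^ 4 ^ 138 ^ 30 ^ 156 = 17

17


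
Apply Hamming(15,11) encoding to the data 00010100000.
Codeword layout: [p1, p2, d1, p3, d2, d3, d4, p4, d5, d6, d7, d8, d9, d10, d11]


Parity bits: p1=1, p2=0, p3=1, p4=1

100100110100000


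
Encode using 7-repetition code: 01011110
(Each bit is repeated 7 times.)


Each bit -> 7 copies

00000001111111000000011111111111111111111111111110000000


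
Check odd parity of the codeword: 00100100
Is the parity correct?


Number of 1s: 2

No, parity error (2 ones)


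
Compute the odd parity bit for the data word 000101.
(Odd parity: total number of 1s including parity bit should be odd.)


Number of 1s in data: 2
Parity bit: 1

1


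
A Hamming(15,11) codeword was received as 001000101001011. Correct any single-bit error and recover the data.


Syndrome = 0: no error detected

Data: 10011001011 (no errors)


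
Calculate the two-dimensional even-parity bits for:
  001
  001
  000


Row parities: 110
Column parities: 000

Row P: 110, Col P: 000, Corner: 0


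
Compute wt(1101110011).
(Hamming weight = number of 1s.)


Counting 1s in 1101110011

7


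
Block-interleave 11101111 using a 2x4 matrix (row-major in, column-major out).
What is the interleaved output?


Matrix:
  1110
  1111
Read columns: 11111101

11111101


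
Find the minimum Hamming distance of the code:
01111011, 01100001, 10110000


Comparing all pairs, minimum distance: 3
Can detect 2 errors, correct 1 errors

3


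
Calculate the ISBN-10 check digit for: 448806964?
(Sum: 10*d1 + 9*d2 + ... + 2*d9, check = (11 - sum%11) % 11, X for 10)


Weighted sum: 288
288 mod 11 = 2

Check digit: 9


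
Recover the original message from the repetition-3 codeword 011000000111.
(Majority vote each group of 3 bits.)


Groups: 011, 000, 000, 111
Majority votes: 1001

1001


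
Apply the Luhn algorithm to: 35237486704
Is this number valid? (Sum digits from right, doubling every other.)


Luhn sum = 49
49 mod 10 = 9

Invalid (Luhn sum mod 10 = 9)


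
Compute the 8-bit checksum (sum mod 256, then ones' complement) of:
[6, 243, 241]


Sum = 490 mod 256 = 234
Complement = 21

21


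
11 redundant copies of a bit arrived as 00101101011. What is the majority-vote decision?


Ones: 6 out of 11
Threshold: 6

1 (6/11 voted 1)


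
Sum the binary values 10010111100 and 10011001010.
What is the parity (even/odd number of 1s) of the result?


10010111100 = 1212
10011001010 = 1226
Sum = 2438 = 100110000110
1s count = 5

odd parity (5 ones in 100110000110)


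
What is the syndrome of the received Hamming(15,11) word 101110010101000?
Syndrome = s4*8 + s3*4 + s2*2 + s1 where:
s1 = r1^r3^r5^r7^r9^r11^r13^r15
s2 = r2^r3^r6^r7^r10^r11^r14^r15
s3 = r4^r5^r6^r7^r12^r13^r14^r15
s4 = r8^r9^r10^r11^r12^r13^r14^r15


s1=1, s2=0, s3=1, s4=1

Syndrome = 13 (error at position 13)


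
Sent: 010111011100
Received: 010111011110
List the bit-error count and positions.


XOR: 000000000010

1 error(s) at position(s): 10


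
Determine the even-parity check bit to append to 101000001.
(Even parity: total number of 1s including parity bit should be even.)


Number of 1s in data: 3
Parity bit: 1

1


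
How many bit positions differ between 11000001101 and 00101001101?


XOR: 11101000000
Count of 1s: 4

4


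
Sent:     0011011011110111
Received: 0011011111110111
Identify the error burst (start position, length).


XOR: 0000000100000000

Burst at position 7, length 1


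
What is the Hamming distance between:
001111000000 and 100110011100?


XOR: 101001011100
Count of 1s: 6

6


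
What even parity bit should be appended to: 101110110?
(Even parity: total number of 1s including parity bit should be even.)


Number of 1s in data: 6
Parity bit: 0

0


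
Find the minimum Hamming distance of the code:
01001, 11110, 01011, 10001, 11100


Comparing all pairs, minimum distance: 1
Can detect 0 errors, correct 0 errors

1


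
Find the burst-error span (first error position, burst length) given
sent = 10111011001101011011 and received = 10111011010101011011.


XOR: 00000000011000000000

Burst at position 9, length 2


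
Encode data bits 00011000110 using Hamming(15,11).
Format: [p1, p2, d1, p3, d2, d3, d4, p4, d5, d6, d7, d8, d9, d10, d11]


Parity bits: p1=1, p2=0, p3=1, p4=1

100100111000110


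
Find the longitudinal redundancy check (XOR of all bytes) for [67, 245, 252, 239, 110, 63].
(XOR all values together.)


XOR chain: 67 ^ 245 ^ 252 ^ 239 ^ 110 ^ 63 = 244

244


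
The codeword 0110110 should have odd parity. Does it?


Number of 1s: 4

No, parity error (4 ones)


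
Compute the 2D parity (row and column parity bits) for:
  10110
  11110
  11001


Row parities: 101
Column parities: 10001

Row P: 101, Col P: 10001, Corner: 0


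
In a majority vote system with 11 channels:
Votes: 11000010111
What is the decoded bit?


Ones: 6 out of 11
Threshold: 6

1 (6/11 voted 1)


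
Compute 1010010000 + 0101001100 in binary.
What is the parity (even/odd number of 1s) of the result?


1010010000 = 656
0101001100 = 332
Sum = 988 = 1111011100
1s count = 7

odd parity (7 ones in 1111011100)


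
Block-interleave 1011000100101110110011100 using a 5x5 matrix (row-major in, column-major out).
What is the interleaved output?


Matrix:
  10110
  00100
  10111
  01100
  11100
Read columns: 1010100011111111010000100

1010100011111111010000100


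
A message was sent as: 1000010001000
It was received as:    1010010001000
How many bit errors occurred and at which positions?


XOR: 0010000000000

1 error(s) at position(s): 2


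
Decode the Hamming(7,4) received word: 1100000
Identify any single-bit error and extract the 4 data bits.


Syndrome = 3: error at position 3

Data: 1000 (corrected bit 3)


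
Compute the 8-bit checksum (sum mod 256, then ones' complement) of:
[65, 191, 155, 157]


Sum = 568 mod 256 = 56
Complement = 199

199


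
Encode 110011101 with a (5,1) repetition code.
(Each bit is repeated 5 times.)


Each bit -> 5 copies

111111111100000000001111111111111110000011111


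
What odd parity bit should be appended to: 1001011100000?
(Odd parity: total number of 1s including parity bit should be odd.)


Number of 1s in data: 5
Parity bit: 0

0


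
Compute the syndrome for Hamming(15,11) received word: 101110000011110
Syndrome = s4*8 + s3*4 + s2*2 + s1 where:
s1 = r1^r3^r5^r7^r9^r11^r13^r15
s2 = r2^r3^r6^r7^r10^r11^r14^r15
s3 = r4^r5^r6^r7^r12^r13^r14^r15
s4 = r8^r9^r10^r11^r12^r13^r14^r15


s1=1, s2=1, s3=1, s4=0

Syndrome = 7 (error at position 7)
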